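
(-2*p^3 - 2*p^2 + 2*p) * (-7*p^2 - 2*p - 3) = 14*p^5 + 18*p^4 - 4*p^3 + 2*p^2 - 6*p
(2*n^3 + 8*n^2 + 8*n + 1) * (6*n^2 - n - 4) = 12*n^5 + 46*n^4 + 32*n^3 - 34*n^2 - 33*n - 4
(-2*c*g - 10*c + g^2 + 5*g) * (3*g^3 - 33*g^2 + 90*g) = -6*c*g^4 + 36*c*g^3 + 150*c*g^2 - 900*c*g + 3*g^5 - 18*g^4 - 75*g^3 + 450*g^2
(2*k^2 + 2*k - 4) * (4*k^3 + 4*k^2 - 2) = 8*k^5 + 16*k^4 - 8*k^3 - 20*k^2 - 4*k + 8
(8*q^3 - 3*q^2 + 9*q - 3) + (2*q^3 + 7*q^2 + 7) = 10*q^3 + 4*q^2 + 9*q + 4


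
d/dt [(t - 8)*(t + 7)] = 2*t - 1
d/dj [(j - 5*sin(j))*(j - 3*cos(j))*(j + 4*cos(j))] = -(j - 5*sin(j))*(j - 3*cos(j))*(4*sin(j) - 1) + (j - 5*sin(j))*(j + 4*cos(j))*(3*sin(j) + 1) - (j - 3*cos(j))*(j + 4*cos(j))*(5*cos(j) - 1)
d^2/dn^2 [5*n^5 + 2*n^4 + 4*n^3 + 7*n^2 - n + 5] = 100*n^3 + 24*n^2 + 24*n + 14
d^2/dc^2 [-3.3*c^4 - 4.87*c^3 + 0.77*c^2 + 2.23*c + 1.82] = -39.6*c^2 - 29.22*c + 1.54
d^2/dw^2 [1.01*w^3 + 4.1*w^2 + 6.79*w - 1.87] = 6.06*w + 8.2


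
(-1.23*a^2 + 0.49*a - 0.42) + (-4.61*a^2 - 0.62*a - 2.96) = -5.84*a^2 - 0.13*a - 3.38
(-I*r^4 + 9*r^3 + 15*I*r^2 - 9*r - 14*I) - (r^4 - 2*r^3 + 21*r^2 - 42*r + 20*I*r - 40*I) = -r^4 - I*r^4 + 11*r^3 - 21*r^2 + 15*I*r^2 + 33*r - 20*I*r + 26*I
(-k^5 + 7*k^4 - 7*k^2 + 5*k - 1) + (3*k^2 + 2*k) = -k^5 + 7*k^4 - 4*k^2 + 7*k - 1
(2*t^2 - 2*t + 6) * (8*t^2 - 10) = 16*t^4 - 16*t^3 + 28*t^2 + 20*t - 60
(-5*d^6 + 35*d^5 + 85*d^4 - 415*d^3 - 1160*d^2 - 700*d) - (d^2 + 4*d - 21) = -5*d^6 + 35*d^5 + 85*d^4 - 415*d^3 - 1161*d^2 - 704*d + 21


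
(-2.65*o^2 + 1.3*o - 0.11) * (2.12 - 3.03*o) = 8.0295*o^3 - 9.557*o^2 + 3.0893*o - 0.2332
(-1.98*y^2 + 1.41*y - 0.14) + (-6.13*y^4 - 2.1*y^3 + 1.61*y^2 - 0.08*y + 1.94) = -6.13*y^4 - 2.1*y^3 - 0.37*y^2 + 1.33*y + 1.8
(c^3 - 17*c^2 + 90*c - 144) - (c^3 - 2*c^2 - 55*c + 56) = -15*c^2 + 145*c - 200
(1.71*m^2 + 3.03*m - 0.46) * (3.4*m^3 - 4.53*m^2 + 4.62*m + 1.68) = 5.814*m^5 + 2.5557*m^4 - 7.3897*m^3 + 18.9552*m^2 + 2.9652*m - 0.7728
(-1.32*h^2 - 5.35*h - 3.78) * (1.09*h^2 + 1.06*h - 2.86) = -1.4388*h^4 - 7.2307*h^3 - 6.016*h^2 + 11.2942*h + 10.8108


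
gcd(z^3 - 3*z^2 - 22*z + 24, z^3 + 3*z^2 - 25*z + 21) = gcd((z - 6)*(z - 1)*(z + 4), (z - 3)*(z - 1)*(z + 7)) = z - 1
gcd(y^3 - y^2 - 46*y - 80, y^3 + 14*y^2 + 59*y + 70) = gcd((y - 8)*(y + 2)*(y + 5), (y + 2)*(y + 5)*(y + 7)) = y^2 + 7*y + 10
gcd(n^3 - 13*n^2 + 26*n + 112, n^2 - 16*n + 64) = n - 8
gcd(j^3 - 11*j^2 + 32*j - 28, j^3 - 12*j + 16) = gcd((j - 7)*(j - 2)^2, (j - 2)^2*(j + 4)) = j^2 - 4*j + 4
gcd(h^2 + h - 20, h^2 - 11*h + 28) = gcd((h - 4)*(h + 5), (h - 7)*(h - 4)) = h - 4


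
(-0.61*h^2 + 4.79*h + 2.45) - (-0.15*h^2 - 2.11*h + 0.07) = -0.46*h^2 + 6.9*h + 2.38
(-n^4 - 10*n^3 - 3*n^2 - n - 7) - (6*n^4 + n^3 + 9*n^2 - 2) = -7*n^4 - 11*n^3 - 12*n^2 - n - 5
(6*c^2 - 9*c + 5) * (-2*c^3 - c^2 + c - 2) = -12*c^5 + 12*c^4 + 5*c^3 - 26*c^2 + 23*c - 10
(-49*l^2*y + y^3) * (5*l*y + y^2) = -245*l^3*y^2 - 49*l^2*y^3 + 5*l*y^4 + y^5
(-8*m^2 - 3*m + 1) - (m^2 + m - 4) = -9*m^2 - 4*m + 5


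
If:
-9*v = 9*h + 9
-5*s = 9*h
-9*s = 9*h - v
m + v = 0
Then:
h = 5/31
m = 36/31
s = -9/31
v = -36/31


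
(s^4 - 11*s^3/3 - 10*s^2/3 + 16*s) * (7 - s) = -s^5 + 32*s^4/3 - 67*s^3/3 - 118*s^2/3 + 112*s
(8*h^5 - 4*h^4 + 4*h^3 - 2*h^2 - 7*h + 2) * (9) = 72*h^5 - 36*h^4 + 36*h^3 - 18*h^2 - 63*h + 18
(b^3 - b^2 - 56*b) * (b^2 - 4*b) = b^5 - 5*b^4 - 52*b^3 + 224*b^2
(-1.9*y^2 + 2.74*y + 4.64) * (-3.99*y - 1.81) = 7.581*y^3 - 7.4936*y^2 - 23.473*y - 8.3984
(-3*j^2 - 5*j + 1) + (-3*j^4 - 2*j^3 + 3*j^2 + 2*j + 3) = -3*j^4 - 2*j^3 - 3*j + 4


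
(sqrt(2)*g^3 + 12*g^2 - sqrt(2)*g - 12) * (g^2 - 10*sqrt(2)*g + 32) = sqrt(2)*g^5 - 8*g^4 - 89*sqrt(2)*g^3 + 392*g^2 + 88*sqrt(2)*g - 384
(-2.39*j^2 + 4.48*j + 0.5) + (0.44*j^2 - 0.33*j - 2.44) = -1.95*j^2 + 4.15*j - 1.94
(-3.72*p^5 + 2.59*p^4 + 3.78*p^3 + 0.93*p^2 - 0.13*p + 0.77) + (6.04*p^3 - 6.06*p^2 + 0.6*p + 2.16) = -3.72*p^5 + 2.59*p^4 + 9.82*p^3 - 5.13*p^2 + 0.47*p + 2.93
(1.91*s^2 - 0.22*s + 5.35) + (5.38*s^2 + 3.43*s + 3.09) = 7.29*s^2 + 3.21*s + 8.44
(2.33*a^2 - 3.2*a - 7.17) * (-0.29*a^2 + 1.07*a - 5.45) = -0.6757*a^4 + 3.4211*a^3 - 14.0432*a^2 + 9.7681*a + 39.0765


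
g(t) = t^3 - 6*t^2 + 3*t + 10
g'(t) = 3*t^2 - 12*t + 3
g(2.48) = -4.21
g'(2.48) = -8.31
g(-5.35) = -330.92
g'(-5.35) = 153.07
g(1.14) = 7.10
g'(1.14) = -6.78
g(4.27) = -8.73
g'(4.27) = 6.46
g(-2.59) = -55.39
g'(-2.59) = 54.20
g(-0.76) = 3.82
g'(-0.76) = 13.85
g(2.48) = -4.21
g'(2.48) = -8.31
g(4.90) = -1.71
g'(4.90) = 16.23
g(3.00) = -8.00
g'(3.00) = -6.00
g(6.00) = 28.00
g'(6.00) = 39.00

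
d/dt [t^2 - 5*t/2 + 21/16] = 2*t - 5/2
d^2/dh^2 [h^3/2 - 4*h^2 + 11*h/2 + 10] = 3*h - 8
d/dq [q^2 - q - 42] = 2*q - 1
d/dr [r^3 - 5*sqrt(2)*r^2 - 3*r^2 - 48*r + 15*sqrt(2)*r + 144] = 3*r^2 - 10*sqrt(2)*r - 6*r - 48 + 15*sqrt(2)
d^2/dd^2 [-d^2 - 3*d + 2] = -2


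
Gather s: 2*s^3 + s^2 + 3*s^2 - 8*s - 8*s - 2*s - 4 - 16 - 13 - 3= 2*s^3 + 4*s^2 - 18*s - 36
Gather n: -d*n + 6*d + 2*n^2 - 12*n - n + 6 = 6*d + 2*n^2 + n*(-d - 13) + 6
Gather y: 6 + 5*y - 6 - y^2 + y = -y^2 + 6*y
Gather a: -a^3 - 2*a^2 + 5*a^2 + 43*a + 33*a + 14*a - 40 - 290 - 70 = -a^3 + 3*a^2 + 90*a - 400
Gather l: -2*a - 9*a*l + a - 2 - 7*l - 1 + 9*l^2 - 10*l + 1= -a + 9*l^2 + l*(-9*a - 17) - 2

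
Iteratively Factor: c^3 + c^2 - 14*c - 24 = (c + 2)*(c^2 - c - 12) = (c - 4)*(c + 2)*(c + 3)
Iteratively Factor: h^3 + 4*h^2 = (h)*(h^2 + 4*h) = h^2*(h + 4)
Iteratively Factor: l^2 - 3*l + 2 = (l - 2)*(l - 1)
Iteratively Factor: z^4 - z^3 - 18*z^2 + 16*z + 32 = (z + 1)*(z^3 - 2*z^2 - 16*z + 32) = (z - 4)*(z + 1)*(z^2 + 2*z - 8) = (z - 4)*(z + 1)*(z + 4)*(z - 2)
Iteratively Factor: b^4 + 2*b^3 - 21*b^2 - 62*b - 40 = (b + 4)*(b^3 - 2*b^2 - 13*b - 10) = (b + 2)*(b + 4)*(b^2 - 4*b - 5) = (b + 1)*(b + 2)*(b + 4)*(b - 5)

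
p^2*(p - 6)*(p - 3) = p^4 - 9*p^3 + 18*p^2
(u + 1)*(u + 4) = u^2 + 5*u + 4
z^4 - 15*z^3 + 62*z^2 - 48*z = z*(z - 8)*(z - 6)*(z - 1)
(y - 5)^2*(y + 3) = y^3 - 7*y^2 - 5*y + 75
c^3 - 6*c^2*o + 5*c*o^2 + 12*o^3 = (c - 4*o)*(c - 3*o)*(c + o)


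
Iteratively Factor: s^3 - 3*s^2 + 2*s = (s - 2)*(s^2 - s) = (s - 2)*(s - 1)*(s)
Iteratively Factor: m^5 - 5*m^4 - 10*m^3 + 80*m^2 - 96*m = (m - 3)*(m^4 - 2*m^3 - 16*m^2 + 32*m) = (m - 3)*(m - 2)*(m^3 - 16*m) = (m - 4)*(m - 3)*(m - 2)*(m^2 + 4*m) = m*(m - 4)*(m - 3)*(m - 2)*(m + 4)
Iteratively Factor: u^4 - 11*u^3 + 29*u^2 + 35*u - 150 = (u + 2)*(u^3 - 13*u^2 + 55*u - 75) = (u - 5)*(u + 2)*(u^2 - 8*u + 15) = (u - 5)^2*(u + 2)*(u - 3)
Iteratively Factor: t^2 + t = (t)*(t + 1)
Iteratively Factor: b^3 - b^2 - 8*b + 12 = (b + 3)*(b^2 - 4*b + 4) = (b - 2)*(b + 3)*(b - 2)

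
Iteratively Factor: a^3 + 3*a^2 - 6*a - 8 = (a + 4)*(a^2 - a - 2) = (a - 2)*(a + 4)*(a + 1)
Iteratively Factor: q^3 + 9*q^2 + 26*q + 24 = (q + 4)*(q^2 + 5*q + 6) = (q + 3)*(q + 4)*(q + 2)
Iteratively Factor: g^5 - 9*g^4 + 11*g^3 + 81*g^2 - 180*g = (g)*(g^4 - 9*g^3 + 11*g^2 + 81*g - 180) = g*(g - 4)*(g^3 - 5*g^2 - 9*g + 45) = g*(g - 5)*(g - 4)*(g^2 - 9) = g*(g - 5)*(g - 4)*(g - 3)*(g + 3)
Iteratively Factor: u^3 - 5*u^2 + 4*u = (u - 1)*(u^2 - 4*u) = u*(u - 1)*(u - 4)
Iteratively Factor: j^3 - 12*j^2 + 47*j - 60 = (j - 4)*(j^2 - 8*j + 15) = (j - 4)*(j - 3)*(j - 5)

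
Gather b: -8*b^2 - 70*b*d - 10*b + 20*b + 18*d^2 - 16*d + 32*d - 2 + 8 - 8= -8*b^2 + b*(10 - 70*d) + 18*d^2 + 16*d - 2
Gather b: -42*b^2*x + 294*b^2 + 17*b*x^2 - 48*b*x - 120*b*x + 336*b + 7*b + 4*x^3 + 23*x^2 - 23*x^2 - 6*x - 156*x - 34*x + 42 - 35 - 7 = b^2*(294 - 42*x) + b*(17*x^2 - 168*x + 343) + 4*x^3 - 196*x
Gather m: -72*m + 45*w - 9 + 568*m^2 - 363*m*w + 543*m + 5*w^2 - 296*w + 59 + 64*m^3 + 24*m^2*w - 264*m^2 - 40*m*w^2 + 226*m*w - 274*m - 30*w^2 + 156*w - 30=64*m^3 + m^2*(24*w + 304) + m*(-40*w^2 - 137*w + 197) - 25*w^2 - 95*w + 20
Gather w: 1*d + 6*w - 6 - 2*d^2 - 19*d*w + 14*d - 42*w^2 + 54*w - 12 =-2*d^2 + 15*d - 42*w^2 + w*(60 - 19*d) - 18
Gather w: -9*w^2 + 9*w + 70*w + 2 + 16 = -9*w^2 + 79*w + 18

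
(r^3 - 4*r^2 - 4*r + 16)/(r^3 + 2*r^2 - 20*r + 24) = (r^2 - 2*r - 8)/(r^2 + 4*r - 12)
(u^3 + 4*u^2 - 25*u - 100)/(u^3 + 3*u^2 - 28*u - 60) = (u^2 + 9*u + 20)/(u^2 + 8*u + 12)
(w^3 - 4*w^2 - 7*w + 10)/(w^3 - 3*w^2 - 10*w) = (w - 1)/w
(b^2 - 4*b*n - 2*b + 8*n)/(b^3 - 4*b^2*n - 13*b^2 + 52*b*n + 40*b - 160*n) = (b - 2)/(b^2 - 13*b + 40)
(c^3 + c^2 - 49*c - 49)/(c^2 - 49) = c + 1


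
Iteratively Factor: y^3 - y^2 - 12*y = (y - 4)*(y^2 + 3*y) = y*(y - 4)*(y + 3)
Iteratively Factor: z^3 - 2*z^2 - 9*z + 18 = (z - 3)*(z^2 + z - 6) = (z - 3)*(z - 2)*(z + 3)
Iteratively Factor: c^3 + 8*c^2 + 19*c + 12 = (c + 3)*(c^2 + 5*c + 4) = (c + 1)*(c + 3)*(c + 4)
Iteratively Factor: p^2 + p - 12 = (p - 3)*(p + 4)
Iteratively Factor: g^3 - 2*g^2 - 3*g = (g - 3)*(g^2 + g) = (g - 3)*(g + 1)*(g)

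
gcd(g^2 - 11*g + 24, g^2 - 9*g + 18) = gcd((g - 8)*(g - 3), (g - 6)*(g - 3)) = g - 3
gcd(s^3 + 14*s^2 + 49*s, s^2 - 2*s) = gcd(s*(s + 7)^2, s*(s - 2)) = s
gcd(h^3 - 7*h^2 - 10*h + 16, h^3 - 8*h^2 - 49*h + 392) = h - 8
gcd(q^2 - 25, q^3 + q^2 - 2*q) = 1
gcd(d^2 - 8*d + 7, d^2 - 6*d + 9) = 1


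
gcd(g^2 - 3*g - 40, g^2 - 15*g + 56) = g - 8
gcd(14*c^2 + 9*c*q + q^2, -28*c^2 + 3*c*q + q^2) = 7*c + q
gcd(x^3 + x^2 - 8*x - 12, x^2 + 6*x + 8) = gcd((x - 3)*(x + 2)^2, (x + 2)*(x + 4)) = x + 2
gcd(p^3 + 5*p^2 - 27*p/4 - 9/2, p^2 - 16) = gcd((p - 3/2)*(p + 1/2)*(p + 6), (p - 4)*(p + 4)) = 1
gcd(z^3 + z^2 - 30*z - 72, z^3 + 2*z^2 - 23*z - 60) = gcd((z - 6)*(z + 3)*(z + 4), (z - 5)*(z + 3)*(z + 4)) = z^2 + 7*z + 12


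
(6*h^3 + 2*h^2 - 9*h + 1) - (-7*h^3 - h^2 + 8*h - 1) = 13*h^3 + 3*h^2 - 17*h + 2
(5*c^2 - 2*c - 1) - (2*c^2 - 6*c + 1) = 3*c^2 + 4*c - 2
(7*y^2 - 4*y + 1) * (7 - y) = -7*y^3 + 53*y^2 - 29*y + 7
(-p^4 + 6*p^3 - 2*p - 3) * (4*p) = -4*p^5 + 24*p^4 - 8*p^2 - 12*p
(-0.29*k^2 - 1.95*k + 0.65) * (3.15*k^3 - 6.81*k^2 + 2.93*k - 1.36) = -0.9135*k^5 - 4.1676*k^4 + 14.4773*k^3 - 9.7456*k^2 + 4.5565*k - 0.884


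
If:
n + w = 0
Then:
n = -w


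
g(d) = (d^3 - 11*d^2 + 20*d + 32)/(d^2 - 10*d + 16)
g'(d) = (10 - 2*d)*(d^3 - 11*d^2 + 20*d + 32)/(d^2 - 10*d + 16)^2 + (3*d^2 - 22*d + 20)/(d^2 - 10*d + 16)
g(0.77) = 4.65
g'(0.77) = 4.97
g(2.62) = -8.06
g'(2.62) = 16.61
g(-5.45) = -5.64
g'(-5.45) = 1.11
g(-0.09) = 1.78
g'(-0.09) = 2.37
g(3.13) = -3.18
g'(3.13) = 5.70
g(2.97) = -4.22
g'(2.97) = 7.38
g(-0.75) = 0.43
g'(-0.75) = 1.79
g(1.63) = 16.85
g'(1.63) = 44.83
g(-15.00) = -15.65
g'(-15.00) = 1.02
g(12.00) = 10.40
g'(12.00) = 1.06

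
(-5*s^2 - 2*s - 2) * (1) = -5*s^2 - 2*s - 2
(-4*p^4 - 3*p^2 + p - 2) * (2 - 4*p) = 16*p^5 - 8*p^4 + 12*p^3 - 10*p^2 + 10*p - 4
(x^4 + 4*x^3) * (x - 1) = x^5 + 3*x^4 - 4*x^3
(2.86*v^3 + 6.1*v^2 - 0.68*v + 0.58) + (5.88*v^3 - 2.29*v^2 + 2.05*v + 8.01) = 8.74*v^3 + 3.81*v^2 + 1.37*v + 8.59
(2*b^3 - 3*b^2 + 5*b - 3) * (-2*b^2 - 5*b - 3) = -4*b^5 - 4*b^4 - b^3 - 10*b^2 + 9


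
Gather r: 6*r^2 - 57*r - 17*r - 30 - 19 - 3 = 6*r^2 - 74*r - 52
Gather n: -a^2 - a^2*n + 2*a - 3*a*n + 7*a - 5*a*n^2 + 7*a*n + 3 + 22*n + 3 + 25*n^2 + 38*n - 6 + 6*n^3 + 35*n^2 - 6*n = -a^2 + 9*a + 6*n^3 + n^2*(60 - 5*a) + n*(-a^2 + 4*a + 54)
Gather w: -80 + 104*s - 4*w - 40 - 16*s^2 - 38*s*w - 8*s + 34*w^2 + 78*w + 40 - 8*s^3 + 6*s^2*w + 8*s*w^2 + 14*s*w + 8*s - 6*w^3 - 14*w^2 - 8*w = -8*s^3 - 16*s^2 + 104*s - 6*w^3 + w^2*(8*s + 20) + w*(6*s^2 - 24*s + 66) - 80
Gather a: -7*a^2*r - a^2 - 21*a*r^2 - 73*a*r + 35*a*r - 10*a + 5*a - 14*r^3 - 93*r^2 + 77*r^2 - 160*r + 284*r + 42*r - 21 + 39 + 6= a^2*(-7*r - 1) + a*(-21*r^2 - 38*r - 5) - 14*r^3 - 16*r^2 + 166*r + 24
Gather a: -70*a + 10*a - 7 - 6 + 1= -60*a - 12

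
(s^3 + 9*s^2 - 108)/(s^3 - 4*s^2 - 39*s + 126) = (s + 6)/(s - 7)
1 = 1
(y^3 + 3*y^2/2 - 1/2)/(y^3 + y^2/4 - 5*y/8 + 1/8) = 4*(y + 1)/(4*y - 1)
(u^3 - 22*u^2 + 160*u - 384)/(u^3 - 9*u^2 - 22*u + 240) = (u - 8)/(u + 5)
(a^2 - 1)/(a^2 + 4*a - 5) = (a + 1)/(a + 5)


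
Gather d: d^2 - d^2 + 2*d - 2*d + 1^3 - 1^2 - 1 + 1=0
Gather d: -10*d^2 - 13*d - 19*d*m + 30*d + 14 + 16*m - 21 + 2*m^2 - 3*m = -10*d^2 + d*(17 - 19*m) + 2*m^2 + 13*m - 7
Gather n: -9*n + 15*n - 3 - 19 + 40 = 6*n + 18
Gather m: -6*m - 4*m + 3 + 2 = 5 - 10*m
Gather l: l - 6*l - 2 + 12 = 10 - 5*l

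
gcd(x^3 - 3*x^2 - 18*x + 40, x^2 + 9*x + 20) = x + 4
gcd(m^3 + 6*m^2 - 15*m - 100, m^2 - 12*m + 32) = m - 4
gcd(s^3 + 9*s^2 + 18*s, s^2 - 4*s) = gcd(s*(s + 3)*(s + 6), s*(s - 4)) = s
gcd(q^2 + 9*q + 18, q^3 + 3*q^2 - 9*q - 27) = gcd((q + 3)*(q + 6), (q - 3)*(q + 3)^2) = q + 3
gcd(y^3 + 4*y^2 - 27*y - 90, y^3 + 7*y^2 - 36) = y^2 + 9*y + 18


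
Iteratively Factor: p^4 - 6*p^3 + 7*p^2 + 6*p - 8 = (p - 1)*(p^3 - 5*p^2 + 2*p + 8) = (p - 2)*(p - 1)*(p^2 - 3*p - 4) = (p - 2)*(p - 1)*(p + 1)*(p - 4)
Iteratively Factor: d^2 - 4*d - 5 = (d - 5)*(d + 1)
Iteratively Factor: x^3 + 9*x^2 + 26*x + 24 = (x + 3)*(x^2 + 6*x + 8) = (x + 3)*(x + 4)*(x + 2)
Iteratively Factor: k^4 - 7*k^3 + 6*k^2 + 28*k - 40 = (k - 2)*(k^3 - 5*k^2 - 4*k + 20) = (k - 5)*(k - 2)*(k^2 - 4) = (k - 5)*(k - 2)*(k + 2)*(k - 2)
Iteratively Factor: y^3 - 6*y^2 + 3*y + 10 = (y + 1)*(y^2 - 7*y + 10) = (y - 5)*(y + 1)*(y - 2)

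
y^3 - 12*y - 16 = (y - 4)*(y + 2)^2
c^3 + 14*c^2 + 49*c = c*(c + 7)^2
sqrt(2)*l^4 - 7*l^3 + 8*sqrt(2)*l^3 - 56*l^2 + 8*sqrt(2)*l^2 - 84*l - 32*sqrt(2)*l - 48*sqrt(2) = (l + 2)*(l + 6)*(l - 4*sqrt(2))*(sqrt(2)*l + 1)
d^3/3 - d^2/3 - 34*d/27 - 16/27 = (d/3 + 1/3)*(d - 8/3)*(d + 2/3)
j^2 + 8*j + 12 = (j + 2)*(j + 6)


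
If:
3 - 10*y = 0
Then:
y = 3/10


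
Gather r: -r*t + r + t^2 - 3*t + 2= r*(1 - t) + t^2 - 3*t + 2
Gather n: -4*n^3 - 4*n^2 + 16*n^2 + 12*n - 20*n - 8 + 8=-4*n^3 + 12*n^2 - 8*n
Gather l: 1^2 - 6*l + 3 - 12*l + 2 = 6 - 18*l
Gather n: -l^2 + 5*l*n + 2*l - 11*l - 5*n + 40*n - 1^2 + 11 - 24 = -l^2 - 9*l + n*(5*l + 35) - 14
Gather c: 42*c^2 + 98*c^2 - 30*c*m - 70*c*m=140*c^2 - 100*c*m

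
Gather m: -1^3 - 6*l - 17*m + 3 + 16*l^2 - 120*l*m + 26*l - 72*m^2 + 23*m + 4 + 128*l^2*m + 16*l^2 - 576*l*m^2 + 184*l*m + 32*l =32*l^2 + 52*l + m^2*(-576*l - 72) + m*(128*l^2 + 64*l + 6) + 6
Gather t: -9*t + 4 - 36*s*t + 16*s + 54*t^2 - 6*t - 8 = 16*s + 54*t^2 + t*(-36*s - 15) - 4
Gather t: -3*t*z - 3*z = -3*t*z - 3*z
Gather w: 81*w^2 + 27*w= 81*w^2 + 27*w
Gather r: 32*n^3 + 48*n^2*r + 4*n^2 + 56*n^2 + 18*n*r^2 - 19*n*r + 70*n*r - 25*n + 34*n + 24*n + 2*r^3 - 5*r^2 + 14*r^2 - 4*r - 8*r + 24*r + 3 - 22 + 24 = 32*n^3 + 60*n^2 + 33*n + 2*r^3 + r^2*(18*n + 9) + r*(48*n^2 + 51*n + 12) + 5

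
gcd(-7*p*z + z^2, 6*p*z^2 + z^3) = z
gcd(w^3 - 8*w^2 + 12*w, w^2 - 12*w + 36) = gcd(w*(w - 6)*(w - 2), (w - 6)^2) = w - 6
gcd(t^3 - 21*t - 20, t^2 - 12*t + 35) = t - 5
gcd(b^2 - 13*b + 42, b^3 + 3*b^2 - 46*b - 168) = b - 7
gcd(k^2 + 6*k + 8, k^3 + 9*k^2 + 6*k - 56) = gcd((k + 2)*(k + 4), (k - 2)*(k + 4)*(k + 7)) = k + 4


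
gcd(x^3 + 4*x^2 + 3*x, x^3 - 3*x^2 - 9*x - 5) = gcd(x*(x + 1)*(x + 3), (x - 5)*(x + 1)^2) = x + 1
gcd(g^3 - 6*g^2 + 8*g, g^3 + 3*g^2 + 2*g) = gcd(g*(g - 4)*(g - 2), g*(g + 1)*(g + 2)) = g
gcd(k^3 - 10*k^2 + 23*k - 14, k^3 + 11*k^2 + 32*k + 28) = 1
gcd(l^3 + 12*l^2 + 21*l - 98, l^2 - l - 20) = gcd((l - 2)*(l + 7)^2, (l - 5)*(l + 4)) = 1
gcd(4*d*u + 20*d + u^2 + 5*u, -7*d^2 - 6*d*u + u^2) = 1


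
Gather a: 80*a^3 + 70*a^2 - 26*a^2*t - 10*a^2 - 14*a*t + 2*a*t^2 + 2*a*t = 80*a^3 + a^2*(60 - 26*t) + a*(2*t^2 - 12*t)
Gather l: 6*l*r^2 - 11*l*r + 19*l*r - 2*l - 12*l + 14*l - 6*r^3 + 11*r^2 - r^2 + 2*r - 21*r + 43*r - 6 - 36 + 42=l*(6*r^2 + 8*r) - 6*r^3 + 10*r^2 + 24*r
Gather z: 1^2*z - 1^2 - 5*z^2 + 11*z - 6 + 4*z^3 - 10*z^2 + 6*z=4*z^3 - 15*z^2 + 18*z - 7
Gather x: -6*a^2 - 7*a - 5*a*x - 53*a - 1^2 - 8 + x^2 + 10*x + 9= -6*a^2 - 60*a + x^2 + x*(10 - 5*a)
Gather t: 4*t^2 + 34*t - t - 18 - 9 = 4*t^2 + 33*t - 27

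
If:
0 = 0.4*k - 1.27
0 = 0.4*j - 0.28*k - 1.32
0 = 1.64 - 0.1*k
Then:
No Solution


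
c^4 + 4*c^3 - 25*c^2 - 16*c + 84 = (c - 3)*(c - 2)*(c + 2)*(c + 7)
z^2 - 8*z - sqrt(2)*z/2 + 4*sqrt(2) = (z - 8)*(z - sqrt(2)/2)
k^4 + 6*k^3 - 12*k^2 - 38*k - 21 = (k - 3)*(k + 1)^2*(k + 7)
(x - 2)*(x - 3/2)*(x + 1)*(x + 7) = x^4 + 9*x^3/2 - 18*x^2 - x/2 + 21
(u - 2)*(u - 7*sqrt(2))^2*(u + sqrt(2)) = u^4 - 13*sqrt(2)*u^3 - 2*u^3 + 26*sqrt(2)*u^2 + 70*u^2 - 140*u + 98*sqrt(2)*u - 196*sqrt(2)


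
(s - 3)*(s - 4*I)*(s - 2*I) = s^3 - 3*s^2 - 6*I*s^2 - 8*s + 18*I*s + 24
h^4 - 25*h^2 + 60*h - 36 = (h - 3)*(h - 2)*(h - 1)*(h + 6)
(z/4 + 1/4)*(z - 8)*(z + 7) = z^3/4 - 57*z/4 - 14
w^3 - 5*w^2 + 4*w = w*(w - 4)*(w - 1)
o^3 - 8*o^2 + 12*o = o*(o - 6)*(o - 2)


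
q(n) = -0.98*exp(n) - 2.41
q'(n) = -0.98*exp(n)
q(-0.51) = -3.00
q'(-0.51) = -0.59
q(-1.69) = -2.59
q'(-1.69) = -0.18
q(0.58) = -4.16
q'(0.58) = -1.75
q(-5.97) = -2.41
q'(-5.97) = -0.00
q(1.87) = -8.77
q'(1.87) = -6.36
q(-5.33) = -2.41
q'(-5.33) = -0.00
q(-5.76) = -2.41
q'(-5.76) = -0.00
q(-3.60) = -2.44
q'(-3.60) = -0.03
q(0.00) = -3.39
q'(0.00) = -0.98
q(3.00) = -22.09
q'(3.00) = -19.68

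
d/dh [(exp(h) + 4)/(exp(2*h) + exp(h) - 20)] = (-(exp(h) + 4)*(2*exp(h) + 1) + exp(2*h) + exp(h) - 20)*exp(h)/(exp(2*h) + exp(h) - 20)^2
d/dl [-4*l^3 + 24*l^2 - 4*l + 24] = -12*l^2 + 48*l - 4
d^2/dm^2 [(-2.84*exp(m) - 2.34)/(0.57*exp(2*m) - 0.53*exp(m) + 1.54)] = (-0.922716000000001*exp(4*m) - 3.899028*exp(3*m) + 17.078454*exp(2*m) + 5.240894*exp(m) - 8.645252)*exp(m)/(0.185193*exp(6*m) - 0.516591*exp(5*m) + 1.981377*exp(4*m) - 2.940281*exp(3*m) + 5.353194*exp(2*m) - 3.770844*exp(m) + 3.652264)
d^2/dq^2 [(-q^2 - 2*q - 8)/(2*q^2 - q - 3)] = 2*(-10*q^3 - 114*q^2 + 12*q - 59)/(8*q^6 - 12*q^5 - 30*q^4 + 35*q^3 + 45*q^2 - 27*q - 27)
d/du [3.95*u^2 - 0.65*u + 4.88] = 7.9*u - 0.65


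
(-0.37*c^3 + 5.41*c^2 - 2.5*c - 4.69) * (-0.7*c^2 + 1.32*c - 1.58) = 0.259*c^5 - 4.2754*c^4 + 9.4758*c^3 - 8.5648*c^2 - 2.2408*c + 7.4102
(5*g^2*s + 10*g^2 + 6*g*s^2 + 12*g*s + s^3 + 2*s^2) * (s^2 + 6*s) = 5*g^2*s^3 + 40*g^2*s^2 + 60*g^2*s + 6*g*s^4 + 48*g*s^3 + 72*g*s^2 + s^5 + 8*s^4 + 12*s^3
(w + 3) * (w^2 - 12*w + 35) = w^3 - 9*w^2 - w + 105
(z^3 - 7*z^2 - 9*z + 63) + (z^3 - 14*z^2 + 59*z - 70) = 2*z^3 - 21*z^2 + 50*z - 7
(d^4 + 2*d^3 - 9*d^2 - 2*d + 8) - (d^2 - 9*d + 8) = d^4 + 2*d^3 - 10*d^2 + 7*d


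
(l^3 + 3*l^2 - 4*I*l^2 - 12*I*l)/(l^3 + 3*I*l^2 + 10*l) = (l^2 + l*(3 - 4*I) - 12*I)/(l^2 + 3*I*l + 10)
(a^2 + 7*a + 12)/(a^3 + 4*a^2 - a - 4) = (a + 3)/(a^2 - 1)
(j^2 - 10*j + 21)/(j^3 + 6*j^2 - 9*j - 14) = (j^2 - 10*j + 21)/(j^3 + 6*j^2 - 9*j - 14)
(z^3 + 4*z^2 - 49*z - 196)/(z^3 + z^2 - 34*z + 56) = (z^2 - 3*z - 28)/(z^2 - 6*z + 8)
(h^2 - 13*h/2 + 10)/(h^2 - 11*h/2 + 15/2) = (h - 4)/(h - 3)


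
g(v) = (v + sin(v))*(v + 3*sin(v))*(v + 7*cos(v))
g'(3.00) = 24.31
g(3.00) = -42.26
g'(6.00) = 498.39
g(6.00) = 375.63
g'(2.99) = 23.49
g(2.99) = -42.50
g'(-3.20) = -58.18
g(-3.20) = -96.82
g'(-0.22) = -21.84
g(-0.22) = 2.53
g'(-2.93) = -30.94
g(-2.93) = -109.26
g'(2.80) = 4.86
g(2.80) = -45.28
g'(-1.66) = 112.53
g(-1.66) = -28.19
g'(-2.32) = 72.09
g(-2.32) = -97.71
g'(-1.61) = 108.80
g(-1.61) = -22.65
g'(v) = (1 - 7*sin(v))*(v + sin(v))*(v + 3*sin(v)) + (v + sin(v))*(v + 7*cos(v))*(3*cos(v) + 1) + (v + 3*sin(v))*(v + 7*cos(v))*(cos(v) + 1)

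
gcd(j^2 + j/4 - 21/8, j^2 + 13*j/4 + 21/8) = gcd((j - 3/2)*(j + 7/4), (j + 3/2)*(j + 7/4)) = j + 7/4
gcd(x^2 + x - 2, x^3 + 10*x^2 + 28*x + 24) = x + 2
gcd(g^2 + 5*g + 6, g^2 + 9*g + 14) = g + 2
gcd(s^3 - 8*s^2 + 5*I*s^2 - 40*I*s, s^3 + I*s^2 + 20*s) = s^2 + 5*I*s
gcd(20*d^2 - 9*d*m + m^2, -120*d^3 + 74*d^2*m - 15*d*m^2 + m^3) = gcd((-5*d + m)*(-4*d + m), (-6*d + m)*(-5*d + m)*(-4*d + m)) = 20*d^2 - 9*d*m + m^2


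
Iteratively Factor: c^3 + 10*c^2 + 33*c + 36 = (c + 4)*(c^2 + 6*c + 9) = (c + 3)*(c + 4)*(c + 3)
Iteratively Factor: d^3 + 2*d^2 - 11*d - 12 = (d - 3)*(d^2 + 5*d + 4) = (d - 3)*(d + 4)*(d + 1)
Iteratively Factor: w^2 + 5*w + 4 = (w + 4)*(w + 1)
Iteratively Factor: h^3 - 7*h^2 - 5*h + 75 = (h + 3)*(h^2 - 10*h + 25) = (h - 5)*(h + 3)*(h - 5)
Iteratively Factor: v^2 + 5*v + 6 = (v + 3)*(v + 2)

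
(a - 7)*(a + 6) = a^2 - a - 42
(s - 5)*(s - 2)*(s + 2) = s^3 - 5*s^2 - 4*s + 20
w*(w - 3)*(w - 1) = w^3 - 4*w^2 + 3*w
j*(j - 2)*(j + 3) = j^3 + j^2 - 6*j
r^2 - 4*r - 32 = (r - 8)*(r + 4)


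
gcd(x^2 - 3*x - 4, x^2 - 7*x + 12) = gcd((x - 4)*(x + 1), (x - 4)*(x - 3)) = x - 4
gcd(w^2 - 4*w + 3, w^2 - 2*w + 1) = w - 1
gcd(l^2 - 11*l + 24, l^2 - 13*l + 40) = l - 8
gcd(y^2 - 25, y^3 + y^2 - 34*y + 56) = 1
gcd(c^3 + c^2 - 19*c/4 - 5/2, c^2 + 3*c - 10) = c - 2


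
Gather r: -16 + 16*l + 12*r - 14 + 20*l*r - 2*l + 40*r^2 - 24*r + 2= 14*l + 40*r^2 + r*(20*l - 12) - 28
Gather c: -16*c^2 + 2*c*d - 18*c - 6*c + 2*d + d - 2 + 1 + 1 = -16*c^2 + c*(2*d - 24) + 3*d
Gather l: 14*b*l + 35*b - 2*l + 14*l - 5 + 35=35*b + l*(14*b + 12) + 30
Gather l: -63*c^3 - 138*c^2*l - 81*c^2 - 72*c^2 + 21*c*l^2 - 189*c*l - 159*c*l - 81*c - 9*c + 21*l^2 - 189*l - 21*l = -63*c^3 - 153*c^2 - 90*c + l^2*(21*c + 21) + l*(-138*c^2 - 348*c - 210)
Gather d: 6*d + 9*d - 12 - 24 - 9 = 15*d - 45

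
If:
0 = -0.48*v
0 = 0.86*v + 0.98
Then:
No Solution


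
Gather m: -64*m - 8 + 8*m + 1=-56*m - 7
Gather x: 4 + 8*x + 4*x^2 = 4*x^2 + 8*x + 4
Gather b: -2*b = -2*b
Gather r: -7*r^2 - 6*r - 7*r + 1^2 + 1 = -7*r^2 - 13*r + 2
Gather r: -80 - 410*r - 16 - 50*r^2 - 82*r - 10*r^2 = -60*r^2 - 492*r - 96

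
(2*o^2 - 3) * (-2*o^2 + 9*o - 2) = -4*o^4 + 18*o^3 + 2*o^2 - 27*o + 6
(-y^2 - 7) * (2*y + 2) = -2*y^3 - 2*y^2 - 14*y - 14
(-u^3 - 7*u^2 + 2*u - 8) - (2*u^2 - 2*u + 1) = -u^3 - 9*u^2 + 4*u - 9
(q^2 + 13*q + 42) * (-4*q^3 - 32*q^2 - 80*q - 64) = -4*q^5 - 84*q^4 - 664*q^3 - 2448*q^2 - 4192*q - 2688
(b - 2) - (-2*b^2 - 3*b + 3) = 2*b^2 + 4*b - 5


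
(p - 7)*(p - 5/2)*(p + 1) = p^3 - 17*p^2/2 + 8*p + 35/2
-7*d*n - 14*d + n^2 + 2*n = (-7*d + n)*(n + 2)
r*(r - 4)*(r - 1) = r^3 - 5*r^2 + 4*r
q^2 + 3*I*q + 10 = (q - 2*I)*(q + 5*I)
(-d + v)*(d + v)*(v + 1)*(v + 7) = -d^2*v^2 - 8*d^2*v - 7*d^2 + v^4 + 8*v^3 + 7*v^2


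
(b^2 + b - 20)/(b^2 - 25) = (b - 4)/(b - 5)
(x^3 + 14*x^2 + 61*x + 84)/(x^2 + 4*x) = x + 10 + 21/x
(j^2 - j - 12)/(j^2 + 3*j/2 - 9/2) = 2*(j - 4)/(2*j - 3)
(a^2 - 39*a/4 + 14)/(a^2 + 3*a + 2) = (a^2 - 39*a/4 + 14)/(a^2 + 3*a + 2)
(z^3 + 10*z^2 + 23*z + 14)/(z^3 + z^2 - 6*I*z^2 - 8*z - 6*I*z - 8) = (z^2 + 9*z + 14)/(z^2 - 6*I*z - 8)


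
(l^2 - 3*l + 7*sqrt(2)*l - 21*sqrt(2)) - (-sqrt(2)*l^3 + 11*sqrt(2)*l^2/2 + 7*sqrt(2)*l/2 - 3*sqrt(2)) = sqrt(2)*l^3 - 11*sqrt(2)*l^2/2 + l^2 - 3*l + 7*sqrt(2)*l/2 - 18*sqrt(2)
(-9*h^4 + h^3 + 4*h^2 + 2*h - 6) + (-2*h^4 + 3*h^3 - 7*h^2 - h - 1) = -11*h^4 + 4*h^3 - 3*h^2 + h - 7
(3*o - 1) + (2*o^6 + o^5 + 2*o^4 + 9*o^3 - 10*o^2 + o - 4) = 2*o^6 + o^5 + 2*o^4 + 9*o^3 - 10*o^2 + 4*o - 5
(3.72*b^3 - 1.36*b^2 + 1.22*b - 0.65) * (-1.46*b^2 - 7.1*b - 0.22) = -5.4312*b^5 - 24.4264*b^4 + 7.0564*b^3 - 7.4138*b^2 + 4.3466*b + 0.143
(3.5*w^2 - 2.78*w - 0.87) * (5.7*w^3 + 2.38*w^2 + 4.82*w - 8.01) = 19.95*w^5 - 7.516*w^4 + 5.2946*w^3 - 43.5052*w^2 + 18.0744*w + 6.9687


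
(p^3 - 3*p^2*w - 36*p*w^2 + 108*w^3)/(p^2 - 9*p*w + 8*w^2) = (p^3 - 3*p^2*w - 36*p*w^2 + 108*w^3)/(p^2 - 9*p*w + 8*w^2)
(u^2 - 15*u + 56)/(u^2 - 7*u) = (u - 8)/u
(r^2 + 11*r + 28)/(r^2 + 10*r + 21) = (r + 4)/(r + 3)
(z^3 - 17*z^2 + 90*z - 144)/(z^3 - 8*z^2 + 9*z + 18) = (z - 8)/(z + 1)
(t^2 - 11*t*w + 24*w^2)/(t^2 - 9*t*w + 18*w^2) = (t - 8*w)/(t - 6*w)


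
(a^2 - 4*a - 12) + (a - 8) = a^2 - 3*a - 20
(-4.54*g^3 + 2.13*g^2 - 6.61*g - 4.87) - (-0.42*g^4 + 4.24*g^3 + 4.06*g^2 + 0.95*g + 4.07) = 0.42*g^4 - 8.78*g^3 - 1.93*g^2 - 7.56*g - 8.94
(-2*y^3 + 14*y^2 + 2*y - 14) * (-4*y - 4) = 8*y^4 - 48*y^3 - 64*y^2 + 48*y + 56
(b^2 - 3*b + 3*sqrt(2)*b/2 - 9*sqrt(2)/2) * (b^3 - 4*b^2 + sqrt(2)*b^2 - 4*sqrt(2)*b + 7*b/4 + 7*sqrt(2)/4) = b^5 - 7*b^4 + 5*sqrt(2)*b^4/2 - 35*sqrt(2)*b^3/2 + 67*b^3/4 - 105*b^2/4 + 275*sqrt(2)*b^2/8 - 105*sqrt(2)*b/8 + 165*b/4 - 63/4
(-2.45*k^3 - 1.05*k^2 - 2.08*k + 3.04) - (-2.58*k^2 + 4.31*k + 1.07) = -2.45*k^3 + 1.53*k^2 - 6.39*k + 1.97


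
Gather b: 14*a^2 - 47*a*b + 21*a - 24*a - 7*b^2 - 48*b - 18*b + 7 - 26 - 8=14*a^2 - 3*a - 7*b^2 + b*(-47*a - 66) - 27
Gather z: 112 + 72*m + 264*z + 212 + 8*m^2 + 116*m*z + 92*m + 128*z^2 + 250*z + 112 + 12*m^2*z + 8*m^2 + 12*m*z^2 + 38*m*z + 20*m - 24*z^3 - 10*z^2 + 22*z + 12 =16*m^2 + 184*m - 24*z^3 + z^2*(12*m + 118) + z*(12*m^2 + 154*m + 536) + 448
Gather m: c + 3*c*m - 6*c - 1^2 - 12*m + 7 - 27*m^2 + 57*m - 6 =-5*c - 27*m^2 + m*(3*c + 45)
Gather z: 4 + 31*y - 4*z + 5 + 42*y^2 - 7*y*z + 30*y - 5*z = 42*y^2 + 61*y + z*(-7*y - 9) + 9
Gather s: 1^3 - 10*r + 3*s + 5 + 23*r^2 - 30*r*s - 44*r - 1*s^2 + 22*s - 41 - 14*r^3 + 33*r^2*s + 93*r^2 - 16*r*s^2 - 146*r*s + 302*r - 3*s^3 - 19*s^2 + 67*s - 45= -14*r^3 + 116*r^2 + 248*r - 3*s^3 + s^2*(-16*r - 20) + s*(33*r^2 - 176*r + 92) - 80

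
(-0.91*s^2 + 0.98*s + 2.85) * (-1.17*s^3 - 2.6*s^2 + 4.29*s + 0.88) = 1.0647*s^5 + 1.2194*s^4 - 9.7864*s^3 - 4.0066*s^2 + 13.0889*s + 2.508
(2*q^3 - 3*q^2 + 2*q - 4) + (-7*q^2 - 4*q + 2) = 2*q^3 - 10*q^2 - 2*q - 2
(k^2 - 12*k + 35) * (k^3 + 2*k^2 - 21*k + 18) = k^5 - 10*k^4 - 10*k^3 + 340*k^2 - 951*k + 630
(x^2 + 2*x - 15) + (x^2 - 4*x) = 2*x^2 - 2*x - 15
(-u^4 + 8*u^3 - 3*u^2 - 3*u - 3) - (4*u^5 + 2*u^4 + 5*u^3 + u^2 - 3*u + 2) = -4*u^5 - 3*u^4 + 3*u^3 - 4*u^2 - 5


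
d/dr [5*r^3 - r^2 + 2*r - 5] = 15*r^2 - 2*r + 2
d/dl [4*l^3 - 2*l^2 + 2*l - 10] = 12*l^2 - 4*l + 2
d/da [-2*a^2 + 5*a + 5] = 5 - 4*a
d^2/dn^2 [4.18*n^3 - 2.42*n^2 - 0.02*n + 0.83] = 25.08*n - 4.84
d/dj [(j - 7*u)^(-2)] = -2/(j - 7*u)^3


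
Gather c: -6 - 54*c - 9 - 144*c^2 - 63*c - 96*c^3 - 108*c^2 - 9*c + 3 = -96*c^3 - 252*c^2 - 126*c - 12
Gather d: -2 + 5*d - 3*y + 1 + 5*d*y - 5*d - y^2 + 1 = 5*d*y - y^2 - 3*y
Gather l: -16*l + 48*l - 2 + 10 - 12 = 32*l - 4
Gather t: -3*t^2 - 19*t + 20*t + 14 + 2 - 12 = -3*t^2 + t + 4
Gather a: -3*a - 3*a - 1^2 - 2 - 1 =-6*a - 4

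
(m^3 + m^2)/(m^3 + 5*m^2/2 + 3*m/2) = 2*m/(2*m + 3)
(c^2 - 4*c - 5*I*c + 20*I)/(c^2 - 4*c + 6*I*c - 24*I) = (c - 5*I)/(c + 6*I)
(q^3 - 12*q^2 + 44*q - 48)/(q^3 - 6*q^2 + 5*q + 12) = (q^2 - 8*q + 12)/(q^2 - 2*q - 3)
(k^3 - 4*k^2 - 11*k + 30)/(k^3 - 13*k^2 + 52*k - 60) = (k + 3)/(k - 6)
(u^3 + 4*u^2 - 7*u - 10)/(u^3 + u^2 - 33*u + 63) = (u^3 + 4*u^2 - 7*u - 10)/(u^3 + u^2 - 33*u + 63)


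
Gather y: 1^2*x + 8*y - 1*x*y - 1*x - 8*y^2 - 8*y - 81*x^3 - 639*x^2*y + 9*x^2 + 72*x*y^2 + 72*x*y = -81*x^3 + 9*x^2 + y^2*(72*x - 8) + y*(-639*x^2 + 71*x)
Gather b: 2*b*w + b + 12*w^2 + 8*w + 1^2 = b*(2*w + 1) + 12*w^2 + 8*w + 1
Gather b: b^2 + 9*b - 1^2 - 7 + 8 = b^2 + 9*b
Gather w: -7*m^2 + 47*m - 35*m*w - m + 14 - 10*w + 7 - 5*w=-7*m^2 + 46*m + w*(-35*m - 15) + 21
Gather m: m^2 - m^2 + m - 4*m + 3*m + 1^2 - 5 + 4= 0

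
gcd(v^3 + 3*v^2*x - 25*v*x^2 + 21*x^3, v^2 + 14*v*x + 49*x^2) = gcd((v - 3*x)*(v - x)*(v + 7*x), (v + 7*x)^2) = v + 7*x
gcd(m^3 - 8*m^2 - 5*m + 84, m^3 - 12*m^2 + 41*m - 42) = m - 7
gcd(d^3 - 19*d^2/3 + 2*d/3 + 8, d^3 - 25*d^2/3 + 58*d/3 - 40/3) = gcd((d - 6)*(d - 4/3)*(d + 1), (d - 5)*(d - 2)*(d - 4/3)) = d - 4/3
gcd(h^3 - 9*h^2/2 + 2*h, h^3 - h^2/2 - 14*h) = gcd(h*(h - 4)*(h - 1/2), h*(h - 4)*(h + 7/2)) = h^2 - 4*h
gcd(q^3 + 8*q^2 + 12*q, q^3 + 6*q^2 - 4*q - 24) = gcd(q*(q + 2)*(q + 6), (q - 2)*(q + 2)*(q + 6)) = q^2 + 8*q + 12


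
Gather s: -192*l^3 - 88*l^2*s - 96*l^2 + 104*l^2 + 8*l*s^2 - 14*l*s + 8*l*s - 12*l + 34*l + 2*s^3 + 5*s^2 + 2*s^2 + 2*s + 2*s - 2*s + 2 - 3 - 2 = -192*l^3 + 8*l^2 + 22*l + 2*s^3 + s^2*(8*l + 7) + s*(-88*l^2 - 6*l + 2) - 3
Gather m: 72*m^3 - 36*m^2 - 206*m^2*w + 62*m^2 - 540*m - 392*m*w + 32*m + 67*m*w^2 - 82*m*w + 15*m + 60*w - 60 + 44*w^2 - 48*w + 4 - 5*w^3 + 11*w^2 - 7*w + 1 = 72*m^3 + m^2*(26 - 206*w) + m*(67*w^2 - 474*w - 493) - 5*w^3 + 55*w^2 + 5*w - 55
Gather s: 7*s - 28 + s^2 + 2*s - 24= s^2 + 9*s - 52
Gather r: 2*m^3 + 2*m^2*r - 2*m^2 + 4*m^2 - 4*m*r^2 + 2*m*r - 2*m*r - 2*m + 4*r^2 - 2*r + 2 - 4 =2*m^3 + 2*m^2 - 2*m + r^2*(4 - 4*m) + r*(2*m^2 - 2) - 2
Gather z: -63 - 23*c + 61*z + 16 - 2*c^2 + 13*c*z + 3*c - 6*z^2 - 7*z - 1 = -2*c^2 - 20*c - 6*z^2 + z*(13*c + 54) - 48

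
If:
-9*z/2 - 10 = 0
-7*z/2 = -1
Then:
No Solution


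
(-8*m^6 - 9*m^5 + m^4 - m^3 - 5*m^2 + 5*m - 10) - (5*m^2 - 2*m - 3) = -8*m^6 - 9*m^5 + m^4 - m^3 - 10*m^2 + 7*m - 7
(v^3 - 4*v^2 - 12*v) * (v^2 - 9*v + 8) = v^5 - 13*v^4 + 32*v^3 + 76*v^2 - 96*v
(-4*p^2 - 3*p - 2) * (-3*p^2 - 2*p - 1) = 12*p^4 + 17*p^3 + 16*p^2 + 7*p + 2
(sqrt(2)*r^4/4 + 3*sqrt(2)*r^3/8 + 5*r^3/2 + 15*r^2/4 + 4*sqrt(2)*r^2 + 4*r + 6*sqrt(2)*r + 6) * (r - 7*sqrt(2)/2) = sqrt(2)*r^5/4 + 3*sqrt(2)*r^4/8 + 3*r^4/4 - 19*sqrt(2)*r^3/4 + 9*r^3/8 - 24*r^2 - 57*sqrt(2)*r^2/8 - 36*r - 14*sqrt(2)*r - 21*sqrt(2)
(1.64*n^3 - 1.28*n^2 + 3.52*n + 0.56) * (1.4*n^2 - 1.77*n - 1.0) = 2.296*n^5 - 4.6948*n^4 + 5.5536*n^3 - 4.1664*n^2 - 4.5112*n - 0.56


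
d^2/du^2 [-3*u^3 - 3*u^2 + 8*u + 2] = -18*u - 6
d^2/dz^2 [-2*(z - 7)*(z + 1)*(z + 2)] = 16 - 12*z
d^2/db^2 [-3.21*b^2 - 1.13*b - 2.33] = -6.42000000000000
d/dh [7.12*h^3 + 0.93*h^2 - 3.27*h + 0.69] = 21.36*h^2 + 1.86*h - 3.27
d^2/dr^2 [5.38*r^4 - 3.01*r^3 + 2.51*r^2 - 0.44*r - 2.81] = 64.56*r^2 - 18.06*r + 5.02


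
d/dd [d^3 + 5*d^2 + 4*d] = 3*d^2 + 10*d + 4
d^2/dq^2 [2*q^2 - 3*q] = 4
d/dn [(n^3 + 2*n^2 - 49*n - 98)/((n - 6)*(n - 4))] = (n^4 - 20*n^3 + 101*n^2 + 292*n - 2156)/(n^4 - 20*n^3 + 148*n^2 - 480*n + 576)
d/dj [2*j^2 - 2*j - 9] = 4*j - 2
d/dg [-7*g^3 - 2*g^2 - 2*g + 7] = -21*g^2 - 4*g - 2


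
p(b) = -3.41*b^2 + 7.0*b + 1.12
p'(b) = 7.0 - 6.82*b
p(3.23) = -11.85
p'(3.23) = -15.03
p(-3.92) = -78.72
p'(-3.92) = 33.73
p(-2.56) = -39.15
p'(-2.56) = 24.46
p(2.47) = -2.39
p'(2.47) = -9.85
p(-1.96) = -25.70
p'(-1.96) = 20.37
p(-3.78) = -74.06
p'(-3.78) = 32.78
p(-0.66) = -4.99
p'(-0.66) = 11.50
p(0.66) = 4.25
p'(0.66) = 2.50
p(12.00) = -405.92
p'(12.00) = -74.84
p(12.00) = -405.92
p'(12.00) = -74.84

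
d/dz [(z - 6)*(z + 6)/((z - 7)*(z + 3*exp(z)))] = (2*z*(z - 7)*(z + 3*exp(z)) - (z - 7)*(z - 6)*(z + 6)*(3*exp(z) + 1) - (z - 6)*(z + 6)*(z + 3*exp(z)))/((z - 7)^2*(z + 3*exp(z))^2)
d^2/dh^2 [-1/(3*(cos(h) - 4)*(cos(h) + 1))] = (4*sin(h)^4/3 - 9*sin(h)^2 - cos(h)/4 - 3*cos(3*h)/4 - 1)/((cos(h) - 4)^3*(cos(h) + 1)^3)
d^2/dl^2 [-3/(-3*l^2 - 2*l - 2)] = 6*(-9*l^2 - 6*l + 4*(3*l + 1)^2 - 6)/(3*l^2 + 2*l + 2)^3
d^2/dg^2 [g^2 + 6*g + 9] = 2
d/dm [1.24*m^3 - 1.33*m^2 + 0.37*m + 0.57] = 3.72*m^2 - 2.66*m + 0.37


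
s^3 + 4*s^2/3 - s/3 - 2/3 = (s - 2/3)*(s + 1)^2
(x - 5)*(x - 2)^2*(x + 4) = x^4 - 5*x^3 - 12*x^2 + 76*x - 80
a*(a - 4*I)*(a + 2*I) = a^3 - 2*I*a^2 + 8*a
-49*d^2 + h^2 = (-7*d + h)*(7*d + h)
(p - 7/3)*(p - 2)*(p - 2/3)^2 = p^4 - 17*p^3/3 + 98*p^2/9 - 220*p/27 + 56/27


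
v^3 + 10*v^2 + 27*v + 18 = (v + 1)*(v + 3)*(v + 6)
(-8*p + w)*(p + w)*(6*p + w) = -48*p^3 - 50*p^2*w - p*w^2 + w^3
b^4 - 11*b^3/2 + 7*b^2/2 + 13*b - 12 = (b - 4)*(b - 2)*(b - 1)*(b + 3/2)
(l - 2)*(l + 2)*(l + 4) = l^3 + 4*l^2 - 4*l - 16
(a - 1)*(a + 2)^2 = a^3 + 3*a^2 - 4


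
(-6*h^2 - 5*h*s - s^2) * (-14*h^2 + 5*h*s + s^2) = 84*h^4 + 40*h^3*s - 17*h^2*s^2 - 10*h*s^3 - s^4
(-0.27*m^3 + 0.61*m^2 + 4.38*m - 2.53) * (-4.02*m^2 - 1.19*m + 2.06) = 1.0854*m^5 - 2.1309*m^4 - 18.8897*m^3 + 6.215*m^2 + 12.0335*m - 5.2118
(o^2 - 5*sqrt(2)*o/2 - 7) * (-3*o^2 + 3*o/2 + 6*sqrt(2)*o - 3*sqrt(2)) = -3*o^4 + 3*o^3/2 + 27*sqrt(2)*o^3/2 - 27*sqrt(2)*o^2/4 - 9*o^2 - 42*sqrt(2)*o + 9*o/2 + 21*sqrt(2)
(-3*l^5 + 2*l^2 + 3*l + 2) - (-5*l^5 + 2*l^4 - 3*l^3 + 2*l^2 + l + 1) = 2*l^5 - 2*l^4 + 3*l^3 + 2*l + 1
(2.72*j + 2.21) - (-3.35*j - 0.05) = 6.07*j + 2.26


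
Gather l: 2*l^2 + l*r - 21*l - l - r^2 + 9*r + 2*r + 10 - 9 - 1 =2*l^2 + l*(r - 22) - r^2 + 11*r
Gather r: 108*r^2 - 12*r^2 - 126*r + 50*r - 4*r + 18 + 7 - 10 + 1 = 96*r^2 - 80*r + 16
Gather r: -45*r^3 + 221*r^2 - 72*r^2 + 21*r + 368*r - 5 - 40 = -45*r^3 + 149*r^2 + 389*r - 45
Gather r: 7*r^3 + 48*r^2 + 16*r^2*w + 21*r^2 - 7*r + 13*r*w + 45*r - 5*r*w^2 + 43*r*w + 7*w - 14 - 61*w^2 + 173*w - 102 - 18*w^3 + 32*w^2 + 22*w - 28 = 7*r^3 + r^2*(16*w + 69) + r*(-5*w^2 + 56*w + 38) - 18*w^3 - 29*w^2 + 202*w - 144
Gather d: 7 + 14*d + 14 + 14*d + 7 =28*d + 28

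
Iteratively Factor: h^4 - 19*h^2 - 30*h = (h + 2)*(h^3 - 2*h^2 - 15*h) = (h - 5)*(h + 2)*(h^2 + 3*h) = (h - 5)*(h + 2)*(h + 3)*(h)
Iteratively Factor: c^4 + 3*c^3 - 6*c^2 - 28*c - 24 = (c + 2)*(c^3 + c^2 - 8*c - 12) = (c - 3)*(c + 2)*(c^2 + 4*c + 4) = (c - 3)*(c + 2)^2*(c + 2)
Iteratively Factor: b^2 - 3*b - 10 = (b - 5)*(b + 2)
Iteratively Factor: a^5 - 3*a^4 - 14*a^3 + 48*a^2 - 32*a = (a)*(a^4 - 3*a^3 - 14*a^2 + 48*a - 32) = a*(a - 2)*(a^3 - a^2 - 16*a + 16) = a*(a - 4)*(a - 2)*(a^2 + 3*a - 4) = a*(a - 4)*(a - 2)*(a - 1)*(a + 4)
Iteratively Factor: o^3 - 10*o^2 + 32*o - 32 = (o - 4)*(o^2 - 6*o + 8) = (o - 4)*(o - 2)*(o - 4)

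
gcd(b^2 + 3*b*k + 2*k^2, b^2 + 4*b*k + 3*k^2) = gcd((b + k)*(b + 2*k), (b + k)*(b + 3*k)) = b + k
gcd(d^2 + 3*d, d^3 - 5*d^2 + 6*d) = d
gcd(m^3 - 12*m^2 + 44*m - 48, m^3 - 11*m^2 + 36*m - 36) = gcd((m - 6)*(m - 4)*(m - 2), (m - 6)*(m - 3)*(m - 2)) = m^2 - 8*m + 12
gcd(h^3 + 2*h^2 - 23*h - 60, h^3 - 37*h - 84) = h^2 + 7*h + 12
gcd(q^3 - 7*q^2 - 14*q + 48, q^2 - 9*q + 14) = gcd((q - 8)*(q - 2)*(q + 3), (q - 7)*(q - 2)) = q - 2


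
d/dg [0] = 0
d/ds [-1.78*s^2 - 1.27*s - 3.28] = -3.56*s - 1.27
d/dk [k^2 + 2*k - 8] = 2*k + 2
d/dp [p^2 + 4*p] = 2*p + 4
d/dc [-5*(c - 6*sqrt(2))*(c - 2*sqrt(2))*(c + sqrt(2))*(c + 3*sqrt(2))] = -20*c^3 + 60*sqrt(2)*c^2 + 340*c - 240*sqrt(2)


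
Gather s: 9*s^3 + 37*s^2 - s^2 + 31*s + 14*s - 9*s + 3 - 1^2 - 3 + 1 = 9*s^3 + 36*s^2 + 36*s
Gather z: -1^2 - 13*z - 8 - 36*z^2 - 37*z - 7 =-36*z^2 - 50*z - 16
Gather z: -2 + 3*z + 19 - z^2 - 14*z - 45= -z^2 - 11*z - 28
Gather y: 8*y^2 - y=8*y^2 - y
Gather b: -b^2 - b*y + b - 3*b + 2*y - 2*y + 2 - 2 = -b^2 + b*(-y - 2)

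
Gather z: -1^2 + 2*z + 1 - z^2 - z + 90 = -z^2 + z + 90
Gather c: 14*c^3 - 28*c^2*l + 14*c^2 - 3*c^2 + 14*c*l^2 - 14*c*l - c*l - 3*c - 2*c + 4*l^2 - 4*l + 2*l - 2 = 14*c^3 + c^2*(11 - 28*l) + c*(14*l^2 - 15*l - 5) + 4*l^2 - 2*l - 2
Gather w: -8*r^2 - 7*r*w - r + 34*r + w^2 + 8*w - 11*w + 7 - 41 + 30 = -8*r^2 + 33*r + w^2 + w*(-7*r - 3) - 4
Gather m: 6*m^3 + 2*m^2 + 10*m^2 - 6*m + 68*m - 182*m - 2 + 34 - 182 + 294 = 6*m^3 + 12*m^2 - 120*m + 144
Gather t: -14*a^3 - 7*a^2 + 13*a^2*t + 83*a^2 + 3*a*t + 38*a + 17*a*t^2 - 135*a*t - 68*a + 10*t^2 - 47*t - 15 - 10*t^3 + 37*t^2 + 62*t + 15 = -14*a^3 + 76*a^2 - 30*a - 10*t^3 + t^2*(17*a + 47) + t*(13*a^2 - 132*a + 15)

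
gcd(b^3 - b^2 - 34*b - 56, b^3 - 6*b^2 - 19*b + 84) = b^2 - 3*b - 28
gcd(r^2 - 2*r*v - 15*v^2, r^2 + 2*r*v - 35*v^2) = r - 5*v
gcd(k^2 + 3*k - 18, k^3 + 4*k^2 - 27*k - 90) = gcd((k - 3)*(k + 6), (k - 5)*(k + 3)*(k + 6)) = k + 6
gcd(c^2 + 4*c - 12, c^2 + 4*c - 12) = c^2 + 4*c - 12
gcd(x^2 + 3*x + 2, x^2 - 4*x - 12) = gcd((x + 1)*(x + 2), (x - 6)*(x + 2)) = x + 2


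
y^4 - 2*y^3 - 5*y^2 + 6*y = y*(y - 3)*(y - 1)*(y + 2)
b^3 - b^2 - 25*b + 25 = (b - 5)*(b - 1)*(b + 5)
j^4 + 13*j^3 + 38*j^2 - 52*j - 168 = (j - 2)*(j + 2)*(j + 6)*(j + 7)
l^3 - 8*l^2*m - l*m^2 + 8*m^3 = (l - 8*m)*(l - m)*(l + m)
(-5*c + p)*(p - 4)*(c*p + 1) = -5*c^2*p^2 + 20*c^2*p + c*p^3 - 4*c*p^2 - 5*c*p + 20*c + p^2 - 4*p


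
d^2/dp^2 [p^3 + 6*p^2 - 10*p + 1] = 6*p + 12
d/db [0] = 0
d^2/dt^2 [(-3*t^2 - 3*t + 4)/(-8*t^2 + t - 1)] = 4*(108*t^3 - 420*t^2 + 12*t + 17)/(512*t^6 - 192*t^5 + 216*t^4 - 49*t^3 + 27*t^2 - 3*t + 1)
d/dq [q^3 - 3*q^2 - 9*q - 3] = 3*q^2 - 6*q - 9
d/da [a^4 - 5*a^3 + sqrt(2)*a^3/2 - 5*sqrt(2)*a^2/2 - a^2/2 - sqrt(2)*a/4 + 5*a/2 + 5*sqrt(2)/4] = 4*a^3 - 15*a^2 + 3*sqrt(2)*a^2/2 - 5*sqrt(2)*a - a - sqrt(2)/4 + 5/2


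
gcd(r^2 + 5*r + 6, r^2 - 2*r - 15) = r + 3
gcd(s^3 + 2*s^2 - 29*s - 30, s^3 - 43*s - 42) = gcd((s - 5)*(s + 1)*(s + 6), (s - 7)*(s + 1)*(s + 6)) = s^2 + 7*s + 6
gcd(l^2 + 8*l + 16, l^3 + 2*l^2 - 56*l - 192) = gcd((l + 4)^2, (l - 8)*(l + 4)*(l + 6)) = l + 4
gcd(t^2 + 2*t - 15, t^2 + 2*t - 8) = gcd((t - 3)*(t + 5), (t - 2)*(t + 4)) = 1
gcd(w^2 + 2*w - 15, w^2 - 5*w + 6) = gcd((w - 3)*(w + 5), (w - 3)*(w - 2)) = w - 3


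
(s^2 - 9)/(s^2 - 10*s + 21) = (s + 3)/(s - 7)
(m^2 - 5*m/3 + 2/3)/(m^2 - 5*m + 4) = (m - 2/3)/(m - 4)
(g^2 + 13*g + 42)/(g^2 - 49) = (g + 6)/(g - 7)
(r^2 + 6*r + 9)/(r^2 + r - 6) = (r + 3)/(r - 2)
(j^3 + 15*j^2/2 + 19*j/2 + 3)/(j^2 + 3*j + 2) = (j^2 + 13*j/2 + 3)/(j + 2)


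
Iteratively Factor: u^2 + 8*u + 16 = (u + 4)*(u + 4)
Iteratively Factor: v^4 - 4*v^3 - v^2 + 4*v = (v - 4)*(v^3 - v) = (v - 4)*(v + 1)*(v^2 - v) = v*(v - 4)*(v + 1)*(v - 1)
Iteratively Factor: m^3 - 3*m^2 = (m)*(m^2 - 3*m) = m*(m - 3)*(m)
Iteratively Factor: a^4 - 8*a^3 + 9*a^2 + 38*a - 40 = (a + 2)*(a^3 - 10*a^2 + 29*a - 20) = (a - 4)*(a + 2)*(a^2 - 6*a + 5) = (a - 4)*(a - 1)*(a + 2)*(a - 5)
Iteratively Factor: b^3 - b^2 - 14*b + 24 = (b + 4)*(b^2 - 5*b + 6) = (b - 3)*(b + 4)*(b - 2)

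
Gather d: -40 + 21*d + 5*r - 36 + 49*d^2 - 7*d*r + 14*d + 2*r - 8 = 49*d^2 + d*(35 - 7*r) + 7*r - 84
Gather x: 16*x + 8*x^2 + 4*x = 8*x^2 + 20*x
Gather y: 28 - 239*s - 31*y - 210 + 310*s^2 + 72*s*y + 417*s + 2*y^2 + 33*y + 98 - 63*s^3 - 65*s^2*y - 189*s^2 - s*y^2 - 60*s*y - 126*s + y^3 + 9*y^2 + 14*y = -63*s^3 + 121*s^2 + 52*s + y^3 + y^2*(11 - s) + y*(-65*s^2 + 12*s + 16) - 84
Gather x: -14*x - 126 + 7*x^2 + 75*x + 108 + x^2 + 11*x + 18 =8*x^2 + 72*x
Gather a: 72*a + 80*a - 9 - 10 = 152*a - 19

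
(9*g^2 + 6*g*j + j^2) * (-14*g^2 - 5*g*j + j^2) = -126*g^4 - 129*g^3*j - 35*g^2*j^2 + g*j^3 + j^4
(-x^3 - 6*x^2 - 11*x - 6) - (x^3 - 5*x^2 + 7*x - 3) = -2*x^3 - x^2 - 18*x - 3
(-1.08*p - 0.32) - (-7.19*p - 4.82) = 6.11*p + 4.5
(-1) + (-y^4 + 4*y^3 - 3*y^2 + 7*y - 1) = -y^4 + 4*y^3 - 3*y^2 + 7*y - 2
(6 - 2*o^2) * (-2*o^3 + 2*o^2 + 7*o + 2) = 4*o^5 - 4*o^4 - 26*o^3 + 8*o^2 + 42*o + 12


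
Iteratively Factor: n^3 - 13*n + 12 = (n - 1)*(n^2 + n - 12) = (n - 1)*(n + 4)*(n - 3)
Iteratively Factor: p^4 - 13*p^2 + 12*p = (p)*(p^3 - 13*p + 12) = p*(p + 4)*(p^2 - 4*p + 3) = p*(p - 3)*(p + 4)*(p - 1)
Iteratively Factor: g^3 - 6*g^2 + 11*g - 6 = (g - 2)*(g^2 - 4*g + 3) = (g - 3)*(g - 2)*(g - 1)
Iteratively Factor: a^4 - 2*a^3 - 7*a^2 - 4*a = (a + 1)*(a^3 - 3*a^2 - 4*a) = (a + 1)^2*(a^2 - 4*a) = a*(a + 1)^2*(a - 4)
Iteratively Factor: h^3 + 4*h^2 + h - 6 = (h + 2)*(h^2 + 2*h - 3) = (h + 2)*(h + 3)*(h - 1)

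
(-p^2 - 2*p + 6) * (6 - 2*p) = 2*p^3 - 2*p^2 - 24*p + 36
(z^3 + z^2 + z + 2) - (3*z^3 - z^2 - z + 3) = -2*z^3 + 2*z^2 + 2*z - 1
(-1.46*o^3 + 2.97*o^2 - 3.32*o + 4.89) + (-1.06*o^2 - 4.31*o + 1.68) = -1.46*o^3 + 1.91*o^2 - 7.63*o + 6.57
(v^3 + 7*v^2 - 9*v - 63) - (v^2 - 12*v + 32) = v^3 + 6*v^2 + 3*v - 95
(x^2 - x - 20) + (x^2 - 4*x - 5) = 2*x^2 - 5*x - 25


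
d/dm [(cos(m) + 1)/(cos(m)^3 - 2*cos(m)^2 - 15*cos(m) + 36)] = (7*cos(m) + cos(2*m) + 18)*sin(m)/((cos(m) - 3)^3*(cos(m) + 4)^2)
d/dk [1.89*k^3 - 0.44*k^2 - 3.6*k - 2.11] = 5.67*k^2 - 0.88*k - 3.6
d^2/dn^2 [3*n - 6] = 0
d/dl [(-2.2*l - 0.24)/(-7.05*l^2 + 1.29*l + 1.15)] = (15.51*l^2 - 2.838*l - (2.2*l + 0.24)*(14.1*l - 1.29) - 2.53)/(-7.05*l^2 + 1.29*l + 1.15)^2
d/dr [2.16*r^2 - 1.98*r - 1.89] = 4.32*r - 1.98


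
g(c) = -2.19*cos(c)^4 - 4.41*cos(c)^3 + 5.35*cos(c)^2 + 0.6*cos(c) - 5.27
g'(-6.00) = 2.54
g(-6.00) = -5.53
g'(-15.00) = -7.36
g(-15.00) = -1.43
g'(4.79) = 1.34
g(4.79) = -5.19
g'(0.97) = -0.69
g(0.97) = -4.24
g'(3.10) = 0.61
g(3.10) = 1.69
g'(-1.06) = 1.44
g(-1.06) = -4.34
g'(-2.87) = -3.80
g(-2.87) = 1.17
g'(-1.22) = 2.22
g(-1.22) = -4.64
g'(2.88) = 3.67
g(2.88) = 1.21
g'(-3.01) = -1.90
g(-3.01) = 1.57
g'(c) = 8.76*sin(c)*cos(c)^3 + 13.23*sin(c)*cos(c)^2 - 10.7*sin(c)*cos(c) - 0.6*sin(c) = (8.76*cos(c)^3 + 13.23*cos(c)^2 - 10.7*cos(c) - 0.6)*sin(c)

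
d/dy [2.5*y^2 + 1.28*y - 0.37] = 5.0*y + 1.28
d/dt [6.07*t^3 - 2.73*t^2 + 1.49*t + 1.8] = 18.21*t^2 - 5.46*t + 1.49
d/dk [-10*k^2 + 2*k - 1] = 2 - 20*k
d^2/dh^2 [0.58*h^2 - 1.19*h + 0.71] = 1.16000000000000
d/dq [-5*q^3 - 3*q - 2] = -15*q^2 - 3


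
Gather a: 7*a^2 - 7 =7*a^2 - 7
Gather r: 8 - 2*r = 8 - 2*r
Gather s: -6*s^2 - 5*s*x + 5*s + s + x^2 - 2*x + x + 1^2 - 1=-6*s^2 + s*(6 - 5*x) + x^2 - x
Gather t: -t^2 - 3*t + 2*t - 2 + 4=-t^2 - t + 2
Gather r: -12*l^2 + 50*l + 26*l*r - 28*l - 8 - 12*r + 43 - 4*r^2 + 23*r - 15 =-12*l^2 + 22*l - 4*r^2 + r*(26*l + 11) + 20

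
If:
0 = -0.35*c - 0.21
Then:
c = -0.60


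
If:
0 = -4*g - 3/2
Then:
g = -3/8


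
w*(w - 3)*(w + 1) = w^3 - 2*w^2 - 3*w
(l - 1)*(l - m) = l^2 - l*m - l + m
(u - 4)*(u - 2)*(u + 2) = u^3 - 4*u^2 - 4*u + 16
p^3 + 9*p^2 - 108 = (p - 3)*(p + 6)^2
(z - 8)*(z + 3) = z^2 - 5*z - 24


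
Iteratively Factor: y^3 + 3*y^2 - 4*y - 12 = (y - 2)*(y^2 + 5*y + 6) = (y - 2)*(y + 3)*(y + 2)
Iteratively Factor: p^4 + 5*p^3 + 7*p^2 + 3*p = (p + 1)*(p^3 + 4*p^2 + 3*p) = p*(p + 1)*(p^2 + 4*p + 3) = p*(p + 1)*(p + 3)*(p + 1)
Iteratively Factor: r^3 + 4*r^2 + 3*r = (r + 3)*(r^2 + r) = r*(r + 3)*(r + 1)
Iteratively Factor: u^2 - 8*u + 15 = (u - 3)*(u - 5)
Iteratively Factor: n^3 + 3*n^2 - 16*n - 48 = (n - 4)*(n^2 + 7*n + 12) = (n - 4)*(n + 4)*(n + 3)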